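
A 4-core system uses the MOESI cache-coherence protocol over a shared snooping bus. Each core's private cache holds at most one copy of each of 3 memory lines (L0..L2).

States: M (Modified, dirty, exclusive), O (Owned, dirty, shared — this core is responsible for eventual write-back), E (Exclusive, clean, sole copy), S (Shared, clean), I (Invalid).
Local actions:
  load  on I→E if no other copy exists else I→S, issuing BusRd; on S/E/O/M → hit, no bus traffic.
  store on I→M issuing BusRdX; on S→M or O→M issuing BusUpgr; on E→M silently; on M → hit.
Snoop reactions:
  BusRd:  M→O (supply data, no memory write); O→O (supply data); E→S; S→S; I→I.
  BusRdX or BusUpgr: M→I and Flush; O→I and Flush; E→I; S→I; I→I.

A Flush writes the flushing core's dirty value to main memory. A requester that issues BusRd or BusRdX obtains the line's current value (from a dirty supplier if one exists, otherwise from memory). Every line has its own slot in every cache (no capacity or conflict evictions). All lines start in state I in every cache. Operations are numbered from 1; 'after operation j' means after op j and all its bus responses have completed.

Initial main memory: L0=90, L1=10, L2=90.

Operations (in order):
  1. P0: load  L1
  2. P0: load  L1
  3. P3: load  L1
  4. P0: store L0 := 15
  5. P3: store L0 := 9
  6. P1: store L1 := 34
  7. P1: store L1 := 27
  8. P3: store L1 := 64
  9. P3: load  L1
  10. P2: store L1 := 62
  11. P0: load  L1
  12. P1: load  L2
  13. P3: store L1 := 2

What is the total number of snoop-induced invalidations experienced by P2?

invalidations = 1

  op1 P0: load  L1 → E/I/I/I on L1; bus BusRd; mem=10
  op2 P0: load  L1 → E/I/I/I on L1; bus (none); mem=10
  op3 P3: load  L1 → S/I/I/S on L1; bus BusRd; mem=10
  op4 P0: store L0 := 15 → M/I/I/I on L0; bus BusRdX; mem=90
  op5 P3: store L0 := 9 → I/I/I/M on L0; bus BusRdX Flush; mem=15
  op6 P1: store L1 := 34 → I/M/I/I on L1; bus BusRdX; mem=10
  op7 P1: store L1 := 27 → I/M/I/I on L1; bus (none); mem=10
  op8 P3: store L1 := 64 → I/I/I/M on L1; bus BusRdX Flush; mem=27
  op9 P3: load  L1 → I/I/I/M on L1; bus (none); mem=27
  op10 P2: store L1 := 62 → I/I/M/I on L1; bus BusRdX Flush; mem=64
  op11 P0: load  L1 → S/I/O/I on L1; bus BusRd; mem=64
  op12 P1: load  L2 → I/E/I/I on L2; bus BusRd; mem=90
  op13 P3: store L1 := 2 → I/I/I/M on L1; bus BusRdX Flush; mem=62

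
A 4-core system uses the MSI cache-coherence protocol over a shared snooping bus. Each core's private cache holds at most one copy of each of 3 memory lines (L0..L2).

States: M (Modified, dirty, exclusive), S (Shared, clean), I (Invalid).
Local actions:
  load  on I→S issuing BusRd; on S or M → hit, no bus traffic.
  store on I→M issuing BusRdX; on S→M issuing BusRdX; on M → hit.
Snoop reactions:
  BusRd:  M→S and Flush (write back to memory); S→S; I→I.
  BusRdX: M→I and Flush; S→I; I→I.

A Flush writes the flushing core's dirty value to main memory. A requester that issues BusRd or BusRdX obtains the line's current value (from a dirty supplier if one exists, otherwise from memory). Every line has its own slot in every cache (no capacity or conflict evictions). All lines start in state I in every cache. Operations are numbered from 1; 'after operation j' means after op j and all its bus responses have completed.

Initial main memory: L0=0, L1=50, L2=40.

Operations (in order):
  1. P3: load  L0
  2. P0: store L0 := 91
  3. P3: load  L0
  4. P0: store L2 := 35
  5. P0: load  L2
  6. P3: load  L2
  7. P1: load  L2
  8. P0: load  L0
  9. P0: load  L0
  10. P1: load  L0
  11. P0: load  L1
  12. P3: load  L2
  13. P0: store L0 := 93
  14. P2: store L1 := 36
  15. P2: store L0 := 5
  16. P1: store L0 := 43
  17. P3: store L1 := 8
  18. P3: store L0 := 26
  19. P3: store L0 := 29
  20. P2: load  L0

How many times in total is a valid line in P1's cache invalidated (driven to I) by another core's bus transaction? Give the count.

[1] P3: load  L0 | P0:I, P1:I, P2:I, P3:S(0) | bus: BusRd
[2] P0: store L0 := 91 | P0:M(91), P1:I, P2:I, P3:I | bus: BusRdX
[3] P3: load  L0 | P0:S(91), P1:I, P2:I, P3:S(91) | bus: BusRd,Flush
[4] P0: store L2 := 35 | P0:M(35), P1:I, P2:I, P3:I | bus: BusRdX
[5] P0: load  L2 | P0:M(35), P1:I, P2:I, P3:I | bus: none
[6] P3: load  L2 | P0:S(35), P1:I, P2:I, P3:S(35) | bus: BusRd,Flush
[7] P1: load  L2 | P0:S(35), P1:S(35), P2:I, P3:S(35) | bus: BusRd
[8] P0: load  L0 | P0:S(91), P1:I, P2:I, P3:S(91) | bus: none
[9] P0: load  L0 | P0:S(91), P1:I, P2:I, P3:S(91) | bus: none
[10] P1: load  L0 | P0:S(91), P1:S(91), P2:I, P3:S(91) | bus: BusRd
[11] P0: load  L1 | P0:S(50), P1:I, P2:I, P3:I | bus: BusRd
[12] P3: load  L2 | P0:S(35), P1:S(35), P2:I, P3:S(35) | bus: none
[13] P0: store L0 := 93 | P0:M(93), P1:I, P2:I, P3:I | bus: BusRdX
[14] P2: store L1 := 36 | P0:I, P1:I, P2:M(36), P3:I | bus: BusRdX
[15] P2: store L0 := 5 | P0:I, P1:I, P2:M(5), P3:I | bus: BusRdX,Flush
[16] P1: store L0 := 43 | P0:I, P1:M(43), P2:I, P3:I | bus: BusRdX,Flush
[17] P3: store L1 := 8 | P0:I, P1:I, P2:I, P3:M(8) | bus: BusRdX,Flush
[18] P3: store L0 := 26 | P0:I, P1:I, P2:I, P3:M(26) | bus: BusRdX,Flush
[19] P3: store L0 := 29 | P0:I, P1:I, P2:I, P3:M(29) | bus: none
[20] P2: load  L0 | P0:I, P1:I, P2:S(29), P3:S(29) | bus: BusRd,Flush

invalidations = 2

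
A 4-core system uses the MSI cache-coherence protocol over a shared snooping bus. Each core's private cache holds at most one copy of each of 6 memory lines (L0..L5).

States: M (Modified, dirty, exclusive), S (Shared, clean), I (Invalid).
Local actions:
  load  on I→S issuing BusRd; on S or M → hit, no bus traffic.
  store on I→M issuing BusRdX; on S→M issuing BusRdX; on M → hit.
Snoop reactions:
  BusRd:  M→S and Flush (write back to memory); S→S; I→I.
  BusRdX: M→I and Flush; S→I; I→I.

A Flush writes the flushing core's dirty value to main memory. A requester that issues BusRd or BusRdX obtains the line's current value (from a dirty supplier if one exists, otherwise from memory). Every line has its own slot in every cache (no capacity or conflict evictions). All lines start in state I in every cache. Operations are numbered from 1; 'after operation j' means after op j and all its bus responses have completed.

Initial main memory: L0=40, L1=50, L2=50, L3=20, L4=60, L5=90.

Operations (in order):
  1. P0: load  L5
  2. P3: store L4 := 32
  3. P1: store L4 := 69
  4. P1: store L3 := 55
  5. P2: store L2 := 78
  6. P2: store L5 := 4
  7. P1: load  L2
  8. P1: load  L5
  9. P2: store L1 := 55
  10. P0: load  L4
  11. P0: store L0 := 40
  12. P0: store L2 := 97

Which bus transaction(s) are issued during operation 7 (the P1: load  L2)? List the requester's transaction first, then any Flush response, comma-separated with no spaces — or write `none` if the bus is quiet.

  op1 P0: load  L5 → S/I/I/I on L5; bus BusRd; mem=90
  op2 P3: store L4 := 32 → I/I/I/M on L4; bus BusRdX; mem=60
  op3 P1: store L4 := 69 → I/M/I/I on L4; bus BusRdX Flush; mem=32
  op4 P1: store L3 := 55 → I/M/I/I on L3; bus BusRdX; mem=20
  op5 P2: store L2 := 78 → I/I/M/I on L2; bus BusRdX; mem=50
  op6 P2: store L5 := 4 → I/I/M/I on L5; bus BusRdX; mem=90
  op7 P1: load  L2 → I/S/S/I on L2; bus BusRd Flush; mem=78
  op8 P1: load  L5 → I/S/S/I on L5; bus BusRd Flush; mem=4
  op9 P2: store L1 := 55 → I/I/M/I on L1; bus BusRdX; mem=50
  op10 P0: load  L4 → S/S/I/I on L4; bus BusRd Flush; mem=69
  op11 P0: store L0 := 40 → M/I/I/I on L0; bus BusRdX; mem=40
  op12 P0: store L2 := 97 → M/I/I/I on L2; bus BusRdX; mem=78

bus = BusRd,Flush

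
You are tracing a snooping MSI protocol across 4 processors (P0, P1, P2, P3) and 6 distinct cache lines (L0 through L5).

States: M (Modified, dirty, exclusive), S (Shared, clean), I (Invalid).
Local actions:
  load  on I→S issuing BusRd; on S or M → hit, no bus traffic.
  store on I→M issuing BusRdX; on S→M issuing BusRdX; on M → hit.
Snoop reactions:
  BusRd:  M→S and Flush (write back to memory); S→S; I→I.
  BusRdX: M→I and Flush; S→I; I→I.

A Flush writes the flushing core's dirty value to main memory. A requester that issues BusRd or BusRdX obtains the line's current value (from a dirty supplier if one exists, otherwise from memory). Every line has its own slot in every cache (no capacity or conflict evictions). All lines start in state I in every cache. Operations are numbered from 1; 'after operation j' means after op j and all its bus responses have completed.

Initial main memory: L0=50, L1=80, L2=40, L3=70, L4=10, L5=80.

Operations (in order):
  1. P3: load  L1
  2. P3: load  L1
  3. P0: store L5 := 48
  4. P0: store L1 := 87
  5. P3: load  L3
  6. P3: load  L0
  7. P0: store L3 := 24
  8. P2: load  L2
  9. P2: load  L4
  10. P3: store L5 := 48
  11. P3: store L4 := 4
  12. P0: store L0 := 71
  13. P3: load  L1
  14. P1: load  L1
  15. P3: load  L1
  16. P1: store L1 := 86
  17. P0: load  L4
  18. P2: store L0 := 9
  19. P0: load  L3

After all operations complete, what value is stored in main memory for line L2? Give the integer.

  op1 P3: load  L1 → I/I/I/S on L1; bus BusRd; mem=80
  op2 P3: load  L1 → I/I/I/S on L1; bus (none); mem=80
  op3 P0: store L5 := 48 → M/I/I/I on L5; bus BusRdX; mem=80
  op4 P0: store L1 := 87 → M/I/I/I on L1; bus BusRdX; mem=80
  op5 P3: load  L3 → I/I/I/S on L3; bus BusRd; mem=70
  op6 P3: load  L0 → I/I/I/S on L0; bus BusRd; mem=50
  op7 P0: store L3 := 24 → M/I/I/I on L3; bus BusRdX; mem=70
  op8 P2: load  L2 → I/I/S/I on L2; bus BusRd; mem=40
  op9 P2: load  L4 → I/I/S/I on L4; bus BusRd; mem=10
  op10 P3: store L5 := 48 → I/I/I/M on L5; bus BusRdX Flush; mem=48
  op11 P3: store L4 := 4 → I/I/I/M on L4; bus BusRdX; mem=10
  op12 P0: store L0 := 71 → M/I/I/I on L0; bus BusRdX; mem=50
  op13 P3: load  L1 → S/I/I/S on L1; bus BusRd Flush; mem=87
  op14 P1: load  L1 → S/S/I/S on L1; bus BusRd; mem=87
  op15 P3: load  L1 → S/S/I/S on L1; bus (none); mem=87
  op16 P1: store L1 := 86 → I/M/I/I on L1; bus BusRdX; mem=87
  op17 P0: load  L4 → S/I/I/S on L4; bus BusRd Flush; mem=4
  op18 P2: store L0 := 9 → I/I/M/I on L0; bus BusRdX Flush; mem=71
  op19 P0: load  L3 → M/I/I/I on L3; bus (none); mem=70

memory[L2] = 40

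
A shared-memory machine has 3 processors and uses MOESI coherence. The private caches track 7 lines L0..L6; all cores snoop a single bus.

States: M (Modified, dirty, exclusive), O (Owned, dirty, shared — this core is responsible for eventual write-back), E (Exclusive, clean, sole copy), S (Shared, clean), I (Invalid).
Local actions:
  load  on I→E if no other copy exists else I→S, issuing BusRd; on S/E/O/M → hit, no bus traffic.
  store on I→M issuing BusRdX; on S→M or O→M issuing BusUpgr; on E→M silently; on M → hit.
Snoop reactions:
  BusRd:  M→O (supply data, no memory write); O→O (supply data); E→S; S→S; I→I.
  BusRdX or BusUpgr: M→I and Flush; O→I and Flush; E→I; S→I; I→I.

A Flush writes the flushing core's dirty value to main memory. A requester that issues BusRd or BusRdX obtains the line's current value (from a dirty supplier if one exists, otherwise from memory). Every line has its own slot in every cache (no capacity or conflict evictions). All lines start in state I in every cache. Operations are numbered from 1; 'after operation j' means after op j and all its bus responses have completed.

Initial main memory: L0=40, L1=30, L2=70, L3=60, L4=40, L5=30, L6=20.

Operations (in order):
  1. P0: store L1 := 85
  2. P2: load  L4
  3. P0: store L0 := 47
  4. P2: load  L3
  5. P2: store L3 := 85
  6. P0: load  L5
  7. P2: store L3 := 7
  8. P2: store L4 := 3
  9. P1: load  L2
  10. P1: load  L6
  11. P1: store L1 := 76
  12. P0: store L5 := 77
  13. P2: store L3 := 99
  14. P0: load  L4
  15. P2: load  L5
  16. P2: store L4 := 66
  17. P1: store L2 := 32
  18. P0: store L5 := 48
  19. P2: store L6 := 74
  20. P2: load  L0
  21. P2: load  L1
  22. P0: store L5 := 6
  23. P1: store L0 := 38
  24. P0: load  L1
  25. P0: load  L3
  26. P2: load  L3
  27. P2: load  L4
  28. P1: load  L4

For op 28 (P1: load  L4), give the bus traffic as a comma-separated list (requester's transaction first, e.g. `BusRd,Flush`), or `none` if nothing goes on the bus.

bus = BusRd

step 1: P0: store L1 := 85  ⟶  MII  (L1)  txn=BusRdX  M[L1]=30
step 2: P2: load  L4  ⟶  IIE  (L4)  txn=BusRd  M[L4]=40
step 3: P0: store L0 := 47  ⟶  MII  (L0)  txn=BusRdX  M[L0]=40
step 4: P2: load  L3  ⟶  IIE  (L3)  txn=BusRd  M[L3]=60
step 5: P2: store L3 := 85  ⟶  IIM  (L3)  txn=∅  M[L3]=60
step 6: P0: load  L5  ⟶  EII  (L5)  txn=BusRd  M[L5]=30
step 7: P2: store L3 := 7  ⟶  IIM  (L3)  txn=∅  M[L3]=60
step 8: P2: store L4 := 3  ⟶  IIM  (L4)  txn=∅  M[L4]=40
step 9: P1: load  L2  ⟶  IEI  (L2)  txn=BusRd  M[L2]=70
step 10: P1: load  L6  ⟶  IEI  (L6)  txn=BusRd  M[L6]=20
step 11: P1: store L1 := 76  ⟶  IMI  (L1)  txn=BusRdX+Flush  M[L1]=85
step 12: P0: store L5 := 77  ⟶  MII  (L5)  txn=∅  M[L5]=30
step 13: P2: store L3 := 99  ⟶  IIM  (L3)  txn=∅  M[L3]=60
step 14: P0: load  L4  ⟶  SIO  (L4)  txn=BusRd  M[L4]=40
step 15: P2: load  L5  ⟶  OIS  (L5)  txn=BusRd  M[L5]=30
step 16: P2: store L4 := 66  ⟶  IIM  (L4)  txn=BusUpgr  M[L4]=40
step 17: P1: store L2 := 32  ⟶  IMI  (L2)  txn=∅  M[L2]=70
step 18: P0: store L5 := 48  ⟶  MII  (L5)  txn=BusUpgr  M[L5]=30
step 19: P2: store L6 := 74  ⟶  IIM  (L6)  txn=BusRdX  M[L6]=20
step 20: P2: load  L0  ⟶  OIS  (L0)  txn=BusRd  M[L0]=40
step 21: P2: load  L1  ⟶  IOS  (L1)  txn=BusRd  M[L1]=85
step 22: P0: store L5 := 6  ⟶  MII  (L5)  txn=∅  M[L5]=30
step 23: P1: store L0 := 38  ⟶  IMI  (L0)  txn=BusRdX+Flush  M[L0]=47
step 24: P0: load  L1  ⟶  SOS  (L1)  txn=BusRd  M[L1]=85
step 25: P0: load  L3  ⟶  SIO  (L3)  txn=BusRd  M[L3]=60
step 26: P2: load  L3  ⟶  SIO  (L3)  txn=∅  M[L3]=60
step 27: P2: load  L4  ⟶  IIM  (L4)  txn=∅  M[L4]=40
step 28: P1: load  L4  ⟶  ISO  (L4)  txn=BusRd  M[L4]=40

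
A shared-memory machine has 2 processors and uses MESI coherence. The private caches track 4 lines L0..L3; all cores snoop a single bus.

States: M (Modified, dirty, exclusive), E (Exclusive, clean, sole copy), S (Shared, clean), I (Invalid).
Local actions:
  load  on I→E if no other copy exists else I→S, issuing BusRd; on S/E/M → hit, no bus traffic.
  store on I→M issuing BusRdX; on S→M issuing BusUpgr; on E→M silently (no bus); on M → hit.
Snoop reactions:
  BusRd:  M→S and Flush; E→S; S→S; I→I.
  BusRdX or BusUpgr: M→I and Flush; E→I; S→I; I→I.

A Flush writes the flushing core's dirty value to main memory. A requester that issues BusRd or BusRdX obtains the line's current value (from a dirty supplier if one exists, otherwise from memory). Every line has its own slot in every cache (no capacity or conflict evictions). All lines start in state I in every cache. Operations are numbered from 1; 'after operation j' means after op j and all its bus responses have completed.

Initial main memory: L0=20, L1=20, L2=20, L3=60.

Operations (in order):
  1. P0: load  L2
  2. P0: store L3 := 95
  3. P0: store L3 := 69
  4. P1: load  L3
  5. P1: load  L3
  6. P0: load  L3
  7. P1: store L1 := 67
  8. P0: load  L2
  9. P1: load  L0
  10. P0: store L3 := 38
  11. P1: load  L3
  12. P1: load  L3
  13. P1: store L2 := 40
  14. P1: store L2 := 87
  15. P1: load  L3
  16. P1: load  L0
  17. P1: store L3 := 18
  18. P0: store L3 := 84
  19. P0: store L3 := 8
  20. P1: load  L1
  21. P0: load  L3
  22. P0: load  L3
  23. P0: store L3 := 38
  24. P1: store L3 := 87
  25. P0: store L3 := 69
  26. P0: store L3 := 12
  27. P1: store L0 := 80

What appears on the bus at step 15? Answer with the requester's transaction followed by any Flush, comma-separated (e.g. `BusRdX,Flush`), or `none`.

bus = none

  op1 P0: load  L2 → E/I on L2; bus BusRd; mem=20
  op2 P0: store L3 := 95 → M/I on L3; bus BusRdX; mem=60
  op3 P0: store L3 := 69 → M/I on L3; bus (none); mem=60
  op4 P1: load  L3 → S/S on L3; bus BusRd Flush; mem=69
  op5 P1: load  L3 → S/S on L3; bus (none); mem=69
  op6 P0: load  L3 → S/S on L3; bus (none); mem=69
  op7 P1: store L1 := 67 → I/M on L1; bus BusRdX; mem=20
  op8 P0: load  L2 → E/I on L2; bus (none); mem=20
  op9 P1: load  L0 → I/E on L0; bus BusRd; mem=20
  op10 P0: store L3 := 38 → M/I on L3; bus BusUpgr; mem=69
  op11 P1: load  L3 → S/S on L3; bus BusRd Flush; mem=38
  op12 P1: load  L3 → S/S on L3; bus (none); mem=38
  op13 P1: store L2 := 40 → I/M on L2; bus BusRdX; mem=20
  op14 P1: store L2 := 87 → I/M on L2; bus (none); mem=20
  op15 P1: load  L3 → S/S on L3; bus (none); mem=38
  op16 P1: load  L0 → I/E on L0; bus (none); mem=20
  op17 P1: store L3 := 18 → I/M on L3; bus BusUpgr; mem=38
  op18 P0: store L3 := 84 → M/I on L3; bus BusRdX Flush; mem=18
  op19 P0: store L3 := 8 → M/I on L3; bus (none); mem=18
  op20 P1: load  L1 → I/M on L1; bus (none); mem=20
  op21 P0: load  L3 → M/I on L3; bus (none); mem=18
  op22 P0: load  L3 → M/I on L3; bus (none); mem=18
  op23 P0: store L3 := 38 → M/I on L3; bus (none); mem=18
  op24 P1: store L3 := 87 → I/M on L3; bus BusRdX Flush; mem=38
  op25 P0: store L3 := 69 → M/I on L3; bus BusRdX Flush; mem=87
  op26 P0: store L3 := 12 → M/I on L3; bus (none); mem=87
  op27 P1: store L0 := 80 → I/M on L0; bus (none); mem=20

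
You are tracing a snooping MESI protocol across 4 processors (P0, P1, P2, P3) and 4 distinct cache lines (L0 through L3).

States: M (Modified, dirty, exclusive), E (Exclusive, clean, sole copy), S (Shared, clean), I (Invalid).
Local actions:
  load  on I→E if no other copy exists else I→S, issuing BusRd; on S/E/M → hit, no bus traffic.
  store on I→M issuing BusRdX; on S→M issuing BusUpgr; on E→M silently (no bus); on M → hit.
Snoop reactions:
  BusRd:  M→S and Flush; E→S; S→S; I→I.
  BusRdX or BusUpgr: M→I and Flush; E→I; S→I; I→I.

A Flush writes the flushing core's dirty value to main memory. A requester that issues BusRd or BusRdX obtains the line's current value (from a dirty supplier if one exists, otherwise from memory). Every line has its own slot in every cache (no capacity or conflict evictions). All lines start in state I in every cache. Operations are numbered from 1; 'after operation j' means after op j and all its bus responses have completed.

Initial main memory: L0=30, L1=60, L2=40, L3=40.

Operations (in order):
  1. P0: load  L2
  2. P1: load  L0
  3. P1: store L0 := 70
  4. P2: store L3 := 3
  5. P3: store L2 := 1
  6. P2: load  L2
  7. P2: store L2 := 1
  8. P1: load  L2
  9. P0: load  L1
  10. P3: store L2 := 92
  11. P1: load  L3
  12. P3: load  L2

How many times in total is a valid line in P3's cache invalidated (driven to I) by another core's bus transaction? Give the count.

1. P0: load  L2  bus=[BusRd]  L2: P0=E P1=I P2=I P3=I  mem[L2]=40
2. P1: load  L0  bus=[BusRd]  L0: P0=I P1=E P2=I P3=I  mem[L0]=30
3. P1: store L0 := 70  bus=[-]  L0: P0=I P1=M P2=I P3=I  mem[L0]=30
4. P2: store L3 := 3  bus=[BusRdX]  L3: P0=I P1=I P2=M P3=I  mem[L3]=40
5. P3: store L2 := 1  bus=[BusRdX]  L2: P0=I P1=I P2=I P3=M  mem[L2]=40
6. P2: load  L2  bus=[BusRd,Flush]  L2: P0=I P1=I P2=S P3=S  mem[L2]=1
7. P2: store L2 := 1  bus=[BusUpgr]  L2: P0=I P1=I P2=M P3=I  mem[L2]=1
8. P1: load  L2  bus=[BusRd,Flush]  L2: P0=I P1=S P2=S P3=I  mem[L2]=1
9. P0: load  L1  bus=[BusRd]  L1: P0=E P1=I P2=I P3=I  mem[L1]=60
10. P3: store L2 := 92  bus=[BusRdX]  L2: P0=I P1=I P2=I P3=M  mem[L2]=1
11. P1: load  L3  bus=[BusRd,Flush]  L3: P0=I P1=S P2=S P3=I  mem[L3]=3
12. P3: load  L2  bus=[-]  L2: P0=I P1=I P2=I P3=M  mem[L2]=1

invalidations = 1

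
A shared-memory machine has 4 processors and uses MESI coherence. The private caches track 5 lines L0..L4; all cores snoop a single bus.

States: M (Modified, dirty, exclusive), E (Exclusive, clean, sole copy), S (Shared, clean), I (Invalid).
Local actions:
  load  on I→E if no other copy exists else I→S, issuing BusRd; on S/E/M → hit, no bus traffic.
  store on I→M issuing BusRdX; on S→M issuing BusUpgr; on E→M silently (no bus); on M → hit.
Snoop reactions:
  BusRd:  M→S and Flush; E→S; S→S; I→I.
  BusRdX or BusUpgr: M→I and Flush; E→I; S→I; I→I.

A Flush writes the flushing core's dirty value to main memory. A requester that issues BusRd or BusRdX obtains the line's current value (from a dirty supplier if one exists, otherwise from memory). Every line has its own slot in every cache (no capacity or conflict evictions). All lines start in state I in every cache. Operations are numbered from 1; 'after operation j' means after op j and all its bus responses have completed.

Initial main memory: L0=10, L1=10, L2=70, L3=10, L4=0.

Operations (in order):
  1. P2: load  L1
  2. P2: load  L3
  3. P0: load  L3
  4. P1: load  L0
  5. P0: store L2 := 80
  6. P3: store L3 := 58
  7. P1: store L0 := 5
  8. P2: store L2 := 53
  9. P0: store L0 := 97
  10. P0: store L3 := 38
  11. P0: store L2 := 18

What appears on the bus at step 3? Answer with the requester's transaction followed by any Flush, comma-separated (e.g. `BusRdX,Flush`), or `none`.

bus = BusRd

[1] P2: load  L1 | P0:I, P1:I, P2:E(10), P3:I | bus: BusRd
[2] P2: load  L3 | P0:I, P1:I, P2:E(10), P3:I | bus: BusRd
[3] P0: load  L3 | P0:S(10), P1:I, P2:S(10), P3:I | bus: BusRd
[4] P1: load  L0 | P0:I, P1:E(10), P2:I, P3:I | bus: BusRd
[5] P0: store L2 := 80 | P0:M(80), P1:I, P2:I, P3:I | bus: BusRdX
[6] P3: store L3 := 58 | P0:I, P1:I, P2:I, P3:M(58) | bus: BusRdX
[7] P1: store L0 := 5 | P0:I, P1:M(5), P2:I, P3:I | bus: none
[8] P2: store L2 := 53 | P0:I, P1:I, P2:M(53), P3:I | bus: BusRdX,Flush
[9] P0: store L0 := 97 | P0:M(97), P1:I, P2:I, P3:I | bus: BusRdX,Flush
[10] P0: store L3 := 38 | P0:M(38), P1:I, P2:I, P3:I | bus: BusRdX,Flush
[11] P0: store L2 := 18 | P0:M(18), P1:I, P2:I, P3:I | bus: BusRdX,Flush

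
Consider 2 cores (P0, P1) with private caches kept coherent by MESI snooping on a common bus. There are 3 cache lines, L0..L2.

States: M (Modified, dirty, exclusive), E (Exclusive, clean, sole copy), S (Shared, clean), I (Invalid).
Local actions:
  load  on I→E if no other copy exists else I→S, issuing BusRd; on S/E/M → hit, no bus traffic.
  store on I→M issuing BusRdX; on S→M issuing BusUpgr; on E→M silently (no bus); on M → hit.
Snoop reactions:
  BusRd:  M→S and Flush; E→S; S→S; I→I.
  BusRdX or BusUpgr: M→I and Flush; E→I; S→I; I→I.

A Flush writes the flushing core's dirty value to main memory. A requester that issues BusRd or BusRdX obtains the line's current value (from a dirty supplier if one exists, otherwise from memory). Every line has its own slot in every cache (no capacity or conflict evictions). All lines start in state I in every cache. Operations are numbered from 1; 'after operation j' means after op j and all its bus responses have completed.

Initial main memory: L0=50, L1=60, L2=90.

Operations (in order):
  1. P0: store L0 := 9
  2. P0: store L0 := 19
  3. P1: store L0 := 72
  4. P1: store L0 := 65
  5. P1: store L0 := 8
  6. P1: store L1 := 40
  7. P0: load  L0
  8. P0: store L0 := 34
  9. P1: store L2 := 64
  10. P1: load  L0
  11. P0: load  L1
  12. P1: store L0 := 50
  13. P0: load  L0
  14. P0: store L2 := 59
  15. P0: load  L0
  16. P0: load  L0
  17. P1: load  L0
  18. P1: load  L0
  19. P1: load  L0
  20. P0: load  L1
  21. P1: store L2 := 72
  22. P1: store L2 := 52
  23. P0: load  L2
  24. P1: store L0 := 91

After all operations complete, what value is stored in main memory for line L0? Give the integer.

memory[L0] = 50

1. P0: store L0 := 9  bus=[BusRdX]  L0: P0=M P1=I  mem[L0]=50
2. P0: store L0 := 19  bus=[-]  L0: P0=M P1=I  mem[L0]=50
3. P1: store L0 := 72  bus=[BusRdX,Flush]  L0: P0=I P1=M  mem[L0]=19
4. P1: store L0 := 65  bus=[-]  L0: P0=I P1=M  mem[L0]=19
5. P1: store L0 := 8  bus=[-]  L0: P0=I P1=M  mem[L0]=19
6. P1: store L1 := 40  bus=[BusRdX]  L1: P0=I P1=M  mem[L1]=60
7. P0: load  L0  bus=[BusRd,Flush]  L0: P0=S P1=S  mem[L0]=8
8. P0: store L0 := 34  bus=[BusUpgr]  L0: P0=M P1=I  mem[L0]=8
9. P1: store L2 := 64  bus=[BusRdX]  L2: P0=I P1=M  mem[L2]=90
10. P1: load  L0  bus=[BusRd,Flush]  L0: P0=S P1=S  mem[L0]=34
11. P0: load  L1  bus=[BusRd,Flush]  L1: P0=S P1=S  mem[L1]=40
12. P1: store L0 := 50  bus=[BusUpgr]  L0: P0=I P1=M  mem[L0]=34
13. P0: load  L0  bus=[BusRd,Flush]  L0: P0=S P1=S  mem[L0]=50
14. P0: store L2 := 59  bus=[BusRdX,Flush]  L2: P0=M P1=I  mem[L2]=64
15. P0: load  L0  bus=[-]  L0: P0=S P1=S  mem[L0]=50
16. P0: load  L0  bus=[-]  L0: P0=S P1=S  mem[L0]=50
17. P1: load  L0  bus=[-]  L0: P0=S P1=S  mem[L0]=50
18. P1: load  L0  bus=[-]  L0: P0=S P1=S  mem[L0]=50
19. P1: load  L0  bus=[-]  L0: P0=S P1=S  mem[L0]=50
20. P0: load  L1  bus=[-]  L1: P0=S P1=S  mem[L1]=40
21. P1: store L2 := 72  bus=[BusRdX,Flush]  L2: P0=I P1=M  mem[L2]=59
22. P1: store L2 := 52  bus=[-]  L2: P0=I P1=M  mem[L2]=59
23. P0: load  L2  bus=[BusRd,Flush]  L2: P0=S P1=S  mem[L2]=52
24. P1: store L0 := 91  bus=[BusUpgr]  L0: P0=I P1=M  mem[L0]=50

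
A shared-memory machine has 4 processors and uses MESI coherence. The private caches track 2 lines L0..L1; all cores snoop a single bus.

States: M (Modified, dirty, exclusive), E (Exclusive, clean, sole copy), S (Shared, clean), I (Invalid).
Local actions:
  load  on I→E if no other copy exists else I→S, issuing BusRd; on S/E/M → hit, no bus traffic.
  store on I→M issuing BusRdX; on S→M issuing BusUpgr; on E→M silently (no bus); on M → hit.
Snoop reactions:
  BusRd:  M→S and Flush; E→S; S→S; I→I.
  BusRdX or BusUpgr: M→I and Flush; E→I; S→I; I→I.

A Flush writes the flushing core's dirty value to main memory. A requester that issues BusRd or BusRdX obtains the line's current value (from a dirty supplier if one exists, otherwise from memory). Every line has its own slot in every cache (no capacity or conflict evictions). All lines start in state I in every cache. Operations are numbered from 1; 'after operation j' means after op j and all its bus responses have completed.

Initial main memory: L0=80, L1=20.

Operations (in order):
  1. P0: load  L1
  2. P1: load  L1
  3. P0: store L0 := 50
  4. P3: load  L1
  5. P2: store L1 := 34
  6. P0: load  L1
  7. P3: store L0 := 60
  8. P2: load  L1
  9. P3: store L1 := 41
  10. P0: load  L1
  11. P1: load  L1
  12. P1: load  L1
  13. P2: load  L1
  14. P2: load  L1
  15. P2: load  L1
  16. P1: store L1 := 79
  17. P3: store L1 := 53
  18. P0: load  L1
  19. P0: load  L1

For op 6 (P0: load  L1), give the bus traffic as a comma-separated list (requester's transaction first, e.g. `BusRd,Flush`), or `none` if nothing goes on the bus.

bus = BusRd,Flush

[1] P0: load  L1 | P0:E(20), P1:I, P2:I, P3:I | bus: BusRd
[2] P1: load  L1 | P0:S(20), P1:S(20), P2:I, P3:I | bus: BusRd
[3] P0: store L0 := 50 | P0:M(50), P1:I, P2:I, P3:I | bus: BusRdX
[4] P3: load  L1 | P0:S(20), P1:S(20), P2:I, P3:S(20) | bus: BusRd
[5] P2: store L1 := 34 | P0:I, P1:I, P2:M(34), P3:I | bus: BusRdX
[6] P0: load  L1 | P0:S(34), P1:I, P2:S(34), P3:I | bus: BusRd,Flush
[7] P3: store L0 := 60 | P0:I, P1:I, P2:I, P3:M(60) | bus: BusRdX,Flush
[8] P2: load  L1 | P0:S(34), P1:I, P2:S(34), P3:I | bus: none
[9] P3: store L1 := 41 | P0:I, P1:I, P2:I, P3:M(41) | bus: BusRdX
[10] P0: load  L1 | P0:S(41), P1:I, P2:I, P3:S(41) | bus: BusRd,Flush
[11] P1: load  L1 | P0:S(41), P1:S(41), P2:I, P3:S(41) | bus: BusRd
[12] P1: load  L1 | P0:S(41), P1:S(41), P2:I, P3:S(41) | bus: none
[13] P2: load  L1 | P0:S(41), P1:S(41), P2:S(41), P3:S(41) | bus: BusRd
[14] P2: load  L1 | P0:S(41), P1:S(41), P2:S(41), P3:S(41) | bus: none
[15] P2: load  L1 | P0:S(41), P1:S(41), P2:S(41), P3:S(41) | bus: none
[16] P1: store L1 := 79 | P0:I, P1:M(79), P2:I, P3:I | bus: BusUpgr
[17] P3: store L1 := 53 | P0:I, P1:I, P2:I, P3:M(53) | bus: BusRdX,Flush
[18] P0: load  L1 | P0:S(53), P1:I, P2:I, P3:S(53) | bus: BusRd,Flush
[19] P0: load  L1 | P0:S(53), P1:I, P2:I, P3:S(53) | bus: none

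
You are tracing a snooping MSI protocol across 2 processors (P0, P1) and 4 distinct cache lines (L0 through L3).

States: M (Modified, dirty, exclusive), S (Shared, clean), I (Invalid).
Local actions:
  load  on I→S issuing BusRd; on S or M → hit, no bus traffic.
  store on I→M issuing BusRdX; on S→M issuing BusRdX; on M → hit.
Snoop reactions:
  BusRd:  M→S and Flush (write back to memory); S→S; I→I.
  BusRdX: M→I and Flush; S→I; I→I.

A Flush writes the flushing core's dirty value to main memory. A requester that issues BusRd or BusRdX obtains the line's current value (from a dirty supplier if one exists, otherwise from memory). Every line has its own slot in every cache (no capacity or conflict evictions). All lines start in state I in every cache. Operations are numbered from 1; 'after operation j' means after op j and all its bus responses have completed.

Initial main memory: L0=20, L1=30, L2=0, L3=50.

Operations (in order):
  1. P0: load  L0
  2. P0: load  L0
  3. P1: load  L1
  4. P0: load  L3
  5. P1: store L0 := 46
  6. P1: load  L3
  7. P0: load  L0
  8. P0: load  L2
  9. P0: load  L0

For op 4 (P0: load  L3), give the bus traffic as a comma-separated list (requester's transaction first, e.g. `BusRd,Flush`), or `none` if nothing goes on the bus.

  op1 P0: load  L0 → S/I on L0; bus BusRd; mem=20
  op2 P0: load  L0 → S/I on L0; bus (none); mem=20
  op3 P1: load  L1 → I/S on L1; bus BusRd; mem=30
  op4 P0: load  L3 → S/I on L3; bus BusRd; mem=50
  op5 P1: store L0 := 46 → I/M on L0; bus BusRdX; mem=20
  op6 P1: load  L3 → S/S on L3; bus BusRd; mem=50
  op7 P0: load  L0 → S/S on L0; bus BusRd Flush; mem=46
  op8 P0: load  L2 → S/I on L2; bus BusRd; mem=0
  op9 P0: load  L0 → S/S on L0; bus (none); mem=46

bus = BusRd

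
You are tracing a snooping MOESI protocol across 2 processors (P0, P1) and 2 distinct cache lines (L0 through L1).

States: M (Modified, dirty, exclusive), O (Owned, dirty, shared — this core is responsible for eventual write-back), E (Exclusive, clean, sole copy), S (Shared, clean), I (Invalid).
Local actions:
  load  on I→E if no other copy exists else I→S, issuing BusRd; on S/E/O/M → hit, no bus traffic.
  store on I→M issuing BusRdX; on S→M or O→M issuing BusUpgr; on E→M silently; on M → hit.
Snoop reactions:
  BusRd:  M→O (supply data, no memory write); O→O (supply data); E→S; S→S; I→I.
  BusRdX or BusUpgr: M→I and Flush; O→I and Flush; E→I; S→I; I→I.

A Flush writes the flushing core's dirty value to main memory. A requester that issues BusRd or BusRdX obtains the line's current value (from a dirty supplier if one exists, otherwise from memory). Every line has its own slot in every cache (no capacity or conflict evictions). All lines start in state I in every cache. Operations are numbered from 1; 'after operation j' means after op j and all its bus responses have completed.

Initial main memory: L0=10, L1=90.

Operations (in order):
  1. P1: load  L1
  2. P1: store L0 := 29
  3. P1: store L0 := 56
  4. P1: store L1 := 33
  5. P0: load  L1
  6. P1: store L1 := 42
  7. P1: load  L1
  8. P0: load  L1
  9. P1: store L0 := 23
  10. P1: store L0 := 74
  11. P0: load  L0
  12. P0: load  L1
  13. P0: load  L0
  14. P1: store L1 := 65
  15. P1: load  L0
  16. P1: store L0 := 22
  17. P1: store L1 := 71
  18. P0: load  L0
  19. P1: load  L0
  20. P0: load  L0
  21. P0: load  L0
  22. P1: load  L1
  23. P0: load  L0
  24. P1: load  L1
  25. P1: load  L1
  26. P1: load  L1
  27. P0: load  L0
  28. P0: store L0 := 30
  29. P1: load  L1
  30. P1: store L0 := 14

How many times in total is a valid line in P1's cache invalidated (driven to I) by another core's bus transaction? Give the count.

[1] P1: load  L1 | P0:I, P1:E(90) | bus: BusRd
[2] P1: store L0 := 29 | P0:I, P1:M(29) | bus: BusRdX
[3] P1: store L0 := 56 | P0:I, P1:M(56) | bus: none
[4] P1: store L1 := 33 | P0:I, P1:M(33) | bus: none
[5] P0: load  L1 | P0:S(33), P1:O(33) | bus: BusRd
[6] P1: store L1 := 42 | P0:I, P1:M(42) | bus: BusUpgr
[7] P1: load  L1 | P0:I, P1:M(42) | bus: none
[8] P0: load  L1 | P0:S(42), P1:O(42) | bus: BusRd
[9] P1: store L0 := 23 | P0:I, P1:M(23) | bus: none
[10] P1: store L0 := 74 | P0:I, P1:M(74) | bus: none
[11] P0: load  L0 | P0:S(74), P1:O(74) | bus: BusRd
[12] P0: load  L1 | P0:S(42), P1:O(42) | bus: none
[13] P0: load  L0 | P0:S(74), P1:O(74) | bus: none
[14] P1: store L1 := 65 | P0:I, P1:M(65) | bus: BusUpgr
[15] P1: load  L0 | P0:S(74), P1:O(74) | bus: none
[16] P1: store L0 := 22 | P0:I, P1:M(22) | bus: BusUpgr
[17] P1: store L1 := 71 | P0:I, P1:M(71) | bus: none
[18] P0: load  L0 | P0:S(22), P1:O(22) | bus: BusRd
[19] P1: load  L0 | P0:S(22), P1:O(22) | bus: none
[20] P0: load  L0 | P0:S(22), P1:O(22) | bus: none
[21] P0: load  L0 | P0:S(22), P1:O(22) | bus: none
[22] P1: load  L1 | P0:I, P1:M(71) | bus: none
[23] P0: load  L0 | P0:S(22), P1:O(22) | bus: none
[24] P1: load  L1 | P0:I, P1:M(71) | bus: none
[25] P1: load  L1 | P0:I, P1:M(71) | bus: none
[26] P1: load  L1 | P0:I, P1:M(71) | bus: none
[27] P0: load  L0 | P0:S(22), P1:O(22) | bus: none
[28] P0: store L0 := 30 | P0:M(30), P1:I | bus: BusUpgr,Flush
[29] P1: load  L1 | P0:I, P1:M(71) | bus: none
[30] P1: store L0 := 14 | P0:I, P1:M(14) | bus: BusRdX,Flush

invalidations = 1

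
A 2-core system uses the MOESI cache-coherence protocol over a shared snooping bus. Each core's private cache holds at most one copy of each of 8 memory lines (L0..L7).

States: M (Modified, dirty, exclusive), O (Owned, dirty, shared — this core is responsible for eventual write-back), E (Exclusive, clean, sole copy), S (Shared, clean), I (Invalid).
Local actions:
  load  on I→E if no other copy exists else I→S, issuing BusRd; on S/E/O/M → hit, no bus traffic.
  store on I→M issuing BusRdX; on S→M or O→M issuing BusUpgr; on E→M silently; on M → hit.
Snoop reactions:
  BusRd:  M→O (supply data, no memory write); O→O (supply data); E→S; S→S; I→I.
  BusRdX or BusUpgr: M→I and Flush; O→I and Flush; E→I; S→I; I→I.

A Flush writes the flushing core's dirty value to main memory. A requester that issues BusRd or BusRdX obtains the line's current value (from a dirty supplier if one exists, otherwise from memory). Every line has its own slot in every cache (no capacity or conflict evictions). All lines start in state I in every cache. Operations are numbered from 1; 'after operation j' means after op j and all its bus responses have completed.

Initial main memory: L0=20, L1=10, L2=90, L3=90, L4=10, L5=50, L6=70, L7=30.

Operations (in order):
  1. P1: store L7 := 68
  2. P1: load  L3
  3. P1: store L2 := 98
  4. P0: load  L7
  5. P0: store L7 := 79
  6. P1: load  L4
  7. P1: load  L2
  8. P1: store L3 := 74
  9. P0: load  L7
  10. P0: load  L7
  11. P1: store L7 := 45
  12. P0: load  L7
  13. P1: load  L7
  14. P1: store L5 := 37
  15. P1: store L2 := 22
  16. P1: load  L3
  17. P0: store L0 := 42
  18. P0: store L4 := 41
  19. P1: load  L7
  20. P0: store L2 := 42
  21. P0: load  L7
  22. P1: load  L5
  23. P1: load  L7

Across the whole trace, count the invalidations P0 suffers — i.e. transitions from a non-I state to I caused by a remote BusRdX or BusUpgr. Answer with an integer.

invalidations = 1

  op1 P1: store L7 := 68 → I/M on L7; bus BusRdX; mem=30
  op2 P1: load  L3 → I/E on L3; bus BusRd; mem=90
  op3 P1: store L2 := 98 → I/M on L2; bus BusRdX; mem=90
  op4 P0: load  L7 → S/O on L7; bus BusRd; mem=30
  op5 P0: store L7 := 79 → M/I on L7; bus BusUpgr Flush; mem=68
  op6 P1: load  L4 → I/E on L4; bus BusRd; mem=10
  op7 P1: load  L2 → I/M on L2; bus (none); mem=90
  op8 P1: store L3 := 74 → I/M on L3; bus (none); mem=90
  op9 P0: load  L7 → M/I on L7; bus (none); mem=68
  op10 P0: load  L7 → M/I on L7; bus (none); mem=68
  op11 P1: store L7 := 45 → I/M on L7; bus BusRdX Flush; mem=79
  op12 P0: load  L7 → S/O on L7; bus BusRd; mem=79
  op13 P1: load  L7 → S/O on L7; bus (none); mem=79
  op14 P1: store L5 := 37 → I/M on L5; bus BusRdX; mem=50
  op15 P1: store L2 := 22 → I/M on L2; bus (none); mem=90
  op16 P1: load  L3 → I/M on L3; bus (none); mem=90
  op17 P0: store L0 := 42 → M/I on L0; bus BusRdX; mem=20
  op18 P0: store L4 := 41 → M/I on L4; bus BusRdX; mem=10
  op19 P1: load  L7 → S/O on L7; bus (none); mem=79
  op20 P0: store L2 := 42 → M/I on L2; bus BusRdX Flush; mem=22
  op21 P0: load  L7 → S/O on L7; bus (none); mem=79
  op22 P1: load  L5 → I/M on L5; bus (none); mem=50
  op23 P1: load  L7 → S/O on L7; bus (none); mem=79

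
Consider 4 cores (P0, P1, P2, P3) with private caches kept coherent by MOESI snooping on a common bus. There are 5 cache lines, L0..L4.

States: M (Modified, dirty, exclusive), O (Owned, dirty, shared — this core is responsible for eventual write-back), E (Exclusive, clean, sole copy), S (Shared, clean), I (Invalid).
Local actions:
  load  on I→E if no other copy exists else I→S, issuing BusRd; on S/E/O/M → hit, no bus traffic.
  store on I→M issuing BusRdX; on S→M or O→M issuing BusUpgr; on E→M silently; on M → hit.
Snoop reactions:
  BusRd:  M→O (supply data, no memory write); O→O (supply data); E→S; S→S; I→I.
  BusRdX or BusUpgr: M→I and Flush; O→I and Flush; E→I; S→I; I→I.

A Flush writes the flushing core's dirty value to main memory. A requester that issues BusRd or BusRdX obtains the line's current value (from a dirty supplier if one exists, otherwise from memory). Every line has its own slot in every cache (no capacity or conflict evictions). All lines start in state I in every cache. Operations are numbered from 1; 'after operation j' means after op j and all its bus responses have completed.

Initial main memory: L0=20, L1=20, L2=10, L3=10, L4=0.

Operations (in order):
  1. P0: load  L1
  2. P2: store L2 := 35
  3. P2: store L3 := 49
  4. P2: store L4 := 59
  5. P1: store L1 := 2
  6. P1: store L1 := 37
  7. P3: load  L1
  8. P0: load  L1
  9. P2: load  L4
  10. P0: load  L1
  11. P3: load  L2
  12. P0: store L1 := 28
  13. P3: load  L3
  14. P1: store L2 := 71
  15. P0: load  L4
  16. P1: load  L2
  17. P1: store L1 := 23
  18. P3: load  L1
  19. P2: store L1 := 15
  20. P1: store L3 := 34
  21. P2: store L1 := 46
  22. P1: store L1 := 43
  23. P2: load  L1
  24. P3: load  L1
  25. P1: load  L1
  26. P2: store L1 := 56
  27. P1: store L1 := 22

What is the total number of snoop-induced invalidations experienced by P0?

1. P0: load  L1  bus=[BusRd]  L1: P0=E P1=I P2=I P3=I  mem[L1]=20
2. P2: store L2 := 35  bus=[BusRdX]  L2: P0=I P1=I P2=M P3=I  mem[L2]=10
3. P2: store L3 := 49  bus=[BusRdX]  L3: P0=I P1=I P2=M P3=I  mem[L3]=10
4. P2: store L4 := 59  bus=[BusRdX]  L4: P0=I P1=I P2=M P3=I  mem[L4]=0
5. P1: store L1 := 2  bus=[BusRdX]  L1: P0=I P1=M P2=I P3=I  mem[L1]=20
6. P1: store L1 := 37  bus=[-]  L1: P0=I P1=M P2=I P3=I  mem[L1]=20
7. P3: load  L1  bus=[BusRd]  L1: P0=I P1=O P2=I P3=S  mem[L1]=20
8. P0: load  L1  bus=[BusRd]  L1: P0=S P1=O P2=I P3=S  mem[L1]=20
9. P2: load  L4  bus=[-]  L4: P0=I P1=I P2=M P3=I  mem[L4]=0
10. P0: load  L1  bus=[-]  L1: P0=S P1=O P2=I P3=S  mem[L1]=20
11. P3: load  L2  bus=[BusRd]  L2: P0=I P1=I P2=O P3=S  mem[L2]=10
12. P0: store L1 := 28  bus=[BusUpgr,Flush]  L1: P0=M P1=I P2=I P3=I  mem[L1]=37
13. P3: load  L3  bus=[BusRd]  L3: P0=I P1=I P2=O P3=S  mem[L3]=10
14. P1: store L2 := 71  bus=[BusRdX,Flush]  L2: P0=I P1=M P2=I P3=I  mem[L2]=35
15. P0: load  L4  bus=[BusRd]  L4: P0=S P1=I P2=O P3=I  mem[L4]=0
16. P1: load  L2  bus=[-]  L2: P0=I P1=M P2=I P3=I  mem[L2]=35
17. P1: store L1 := 23  bus=[BusRdX,Flush]  L1: P0=I P1=M P2=I P3=I  mem[L1]=28
18. P3: load  L1  bus=[BusRd]  L1: P0=I P1=O P2=I P3=S  mem[L1]=28
19. P2: store L1 := 15  bus=[BusRdX,Flush]  L1: P0=I P1=I P2=M P3=I  mem[L1]=23
20. P1: store L3 := 34  bus=[BusRdX,Flush]  L3: P0=I P1=M P2=I P3=I  mem[L3]=49
21. P2: store L1 := 46  bus=[-]  L1: P0=I P1=I P2=M P3=I  mem[L1]=23
22. P1: store L1 := 43  bus=[BusRdX,Flush]  L1: P0=I P1=M P2=I P3=I  mem[L1]=46
23. P2: load  L1  bus=[BusRd]  L1: P0=I P1=O P2=S P3=I  mem[L1]=46
24. P3: load  L1  bus=[BusRd]  L1: P0=I P1=O P2=S P3=S  mem[L1]=46
25. P1: load  L1  bus=[-]  L1: P0=I P1=O P2=S P3=S  mem[L1]=46
26. P2: store L1 := 56  bus=[BusUpgr,Flush]  L1: P0=I P1=I P2=M P3=I  mem[L1]=43
27. P1: store L1 := 22  bus=[BusRdX,Flush]  L1: P0=I P1=M P2=I P3=I  mem[L1]=56

invalidations = 2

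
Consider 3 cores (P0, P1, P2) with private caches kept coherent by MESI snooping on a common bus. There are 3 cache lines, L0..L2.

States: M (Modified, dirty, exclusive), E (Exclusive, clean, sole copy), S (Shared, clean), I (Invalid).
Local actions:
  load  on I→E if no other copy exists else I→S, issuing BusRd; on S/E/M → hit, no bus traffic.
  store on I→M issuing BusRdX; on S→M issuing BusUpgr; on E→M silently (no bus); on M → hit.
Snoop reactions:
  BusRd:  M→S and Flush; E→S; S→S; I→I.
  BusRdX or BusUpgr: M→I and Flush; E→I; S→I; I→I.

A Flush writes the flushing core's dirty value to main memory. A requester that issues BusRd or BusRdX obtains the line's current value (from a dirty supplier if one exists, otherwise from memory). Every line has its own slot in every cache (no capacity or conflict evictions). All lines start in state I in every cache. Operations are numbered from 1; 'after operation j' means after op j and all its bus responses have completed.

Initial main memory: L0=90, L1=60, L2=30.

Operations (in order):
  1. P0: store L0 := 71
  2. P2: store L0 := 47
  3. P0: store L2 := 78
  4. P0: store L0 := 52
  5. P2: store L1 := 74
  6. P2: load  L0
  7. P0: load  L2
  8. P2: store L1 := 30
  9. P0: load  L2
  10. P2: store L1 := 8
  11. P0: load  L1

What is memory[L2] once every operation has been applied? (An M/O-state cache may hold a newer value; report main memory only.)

step 1: P0: store L0 := 71  ⟶  MII  (L0)  txn=BusRdX  M[L0]=90
step 2: P2: store L0 := 47  ⟶  IIM  (L0)  txn=BusRdX+Flush  M[L0]=71
step 3: P0: store L2 := 78  ⟶  MII  (L2)  txn=BusRdX  M[L2]=30
step 4: P0: store L0 := 52  ⟶  MII  (L0)  txn=BusRdX+Flush  M[L0]=47
step 5: P2: store L1 := 74  ⟶  IIM  (L1)  txn=BusRdX  M[L1]=60
step 6: P2: load  L0  ⟶  SIS  (L0)  txn=BusRd+Flush  M[L0]=52
step 7: P0: load  L2  ⟶  MII  (L2)  txn=∅  M[L2]=30
step 8: P2: store L1 := 30  ⟶  IIM  (L1)  txn=∅  M[L1]=60
step 9: P0: load  L2  ⟶  MII  (L2)  txn=∅  M[L2]=30
step 10: P2: store L1 := 8  ⟶  IIM  (L1)  txn=∅  M[L1]=60
step 11: P0: load  L1  ⟶  SIS  (L1)  txn=BusRd+Flush  M[L1]=8

memory[L2] = 30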